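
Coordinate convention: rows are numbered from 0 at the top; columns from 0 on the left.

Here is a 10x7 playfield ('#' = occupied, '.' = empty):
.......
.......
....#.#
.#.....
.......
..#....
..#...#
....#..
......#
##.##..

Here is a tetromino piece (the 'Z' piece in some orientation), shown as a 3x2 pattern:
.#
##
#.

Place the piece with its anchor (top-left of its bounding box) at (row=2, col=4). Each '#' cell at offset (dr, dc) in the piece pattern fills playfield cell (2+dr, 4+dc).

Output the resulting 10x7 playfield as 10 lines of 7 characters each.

Answer: .......
.......
....###
.#..##.
....#..
..#....
..#...#
....#..
......#
##.##..

Derivation:
Fill (2+0,4+1) = (2,5)
Fill (2+1,4+0) = (3,4)
Fill (2+1,4+1) = (3,5)
Fill (2+2,4+0) = (4,4)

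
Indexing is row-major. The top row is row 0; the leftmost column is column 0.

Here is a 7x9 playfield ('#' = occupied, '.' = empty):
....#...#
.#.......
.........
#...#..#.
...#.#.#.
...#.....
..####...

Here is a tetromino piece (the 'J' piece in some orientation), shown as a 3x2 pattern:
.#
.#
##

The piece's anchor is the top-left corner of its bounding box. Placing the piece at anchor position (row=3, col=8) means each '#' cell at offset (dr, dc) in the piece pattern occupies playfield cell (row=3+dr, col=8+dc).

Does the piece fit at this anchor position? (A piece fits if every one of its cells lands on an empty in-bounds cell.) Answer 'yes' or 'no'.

Answer: no

Derivation:
Check each piece cell at anchor (3, 8):
  offset (0,1) -> (3,9): out of bounds -> FAIL
  offset (1,1) -> (4,9): out of bounds -> FAIL
  offset (2,0) -> (5,8): empty -> OK
  offset (2,1) -> (5,9): out of bounds -> FAIL
All cells valid: no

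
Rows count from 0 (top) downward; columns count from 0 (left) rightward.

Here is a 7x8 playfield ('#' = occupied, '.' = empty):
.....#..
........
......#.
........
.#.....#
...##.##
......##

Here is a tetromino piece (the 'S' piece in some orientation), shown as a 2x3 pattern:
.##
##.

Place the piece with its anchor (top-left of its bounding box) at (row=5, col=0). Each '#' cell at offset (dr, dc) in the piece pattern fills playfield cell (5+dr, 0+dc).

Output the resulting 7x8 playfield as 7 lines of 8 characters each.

Answer: .....#..
........
......#.
........
.#.....#
.####.##
##....##

Derivation:
Fill (5+0,0+1) = (5,1)
Fill (5+0,0+2) = (5,2)
Fill (5+1,0+0) = (6,0)
Fill (5+1,0+1) = (6,1)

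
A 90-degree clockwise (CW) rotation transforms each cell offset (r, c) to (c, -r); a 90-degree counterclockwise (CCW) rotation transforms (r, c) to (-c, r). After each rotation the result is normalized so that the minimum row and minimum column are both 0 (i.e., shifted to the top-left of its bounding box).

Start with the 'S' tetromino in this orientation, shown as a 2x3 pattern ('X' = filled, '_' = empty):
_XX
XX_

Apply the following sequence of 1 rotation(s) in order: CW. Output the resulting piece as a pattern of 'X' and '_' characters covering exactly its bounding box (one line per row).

Answer: X_
XX
_X

Derivation:
Start:
_XX
XX_
After rotation 1 (CW):
X_
XX
_X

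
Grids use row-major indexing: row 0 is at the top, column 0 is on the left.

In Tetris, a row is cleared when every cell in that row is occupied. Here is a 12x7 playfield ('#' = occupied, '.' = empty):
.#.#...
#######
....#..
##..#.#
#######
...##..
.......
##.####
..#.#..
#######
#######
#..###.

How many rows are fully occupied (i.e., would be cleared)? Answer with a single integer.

Answer: 4

Derivation:
Check each row:
  row 0: 5 empty cells -> not full
  row 1: 0 empty cells -> FULL (clear)
  row 2: 6 empty cells -> not full
  row 3: 3 empty cells -> not full
  row 4: 0 empty cells -> FULL (clear)
  row 5: 5 empty cells -> not full
  row 6: 7 empty cells -> not full
  row 7: 1 empty cell -> not full
  row 8: 5 empty cells -> not full
  row 9: 0 empty cells -> FULL (clear)
  row 10: 0 empty cells -> FULL (clear)
  row 11: 3 empty cells -> not full
Total rows cleared: 4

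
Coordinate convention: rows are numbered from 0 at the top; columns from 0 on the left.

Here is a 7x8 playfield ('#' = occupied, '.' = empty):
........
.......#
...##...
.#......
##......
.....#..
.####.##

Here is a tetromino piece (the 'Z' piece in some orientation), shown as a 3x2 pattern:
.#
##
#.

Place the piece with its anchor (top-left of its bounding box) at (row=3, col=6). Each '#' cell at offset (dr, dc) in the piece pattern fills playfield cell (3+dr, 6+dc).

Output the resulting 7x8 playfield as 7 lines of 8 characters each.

Fill (3+0,6+1) = (3,7)
Fill (3+1,6+0) = (4,6)
Fill (3+1,6+1) = (4,7)
Fill (3+2,6+0) = (5,6)

Answer: ........
.......#
...##...
.#.....#
##....##
.....##.
.####.##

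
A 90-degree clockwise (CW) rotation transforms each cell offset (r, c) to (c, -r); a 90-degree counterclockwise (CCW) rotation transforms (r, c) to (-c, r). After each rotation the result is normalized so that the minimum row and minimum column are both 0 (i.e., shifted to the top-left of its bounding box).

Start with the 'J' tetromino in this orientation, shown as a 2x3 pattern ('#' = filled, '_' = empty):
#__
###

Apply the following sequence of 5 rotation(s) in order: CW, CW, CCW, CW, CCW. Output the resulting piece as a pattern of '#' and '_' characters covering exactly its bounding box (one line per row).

Answer: ##
#_
#_

Derivation:
Start:
#__
###
After rotation 1 (CW):
##
#_
#_
After rotation 2 (CW):
###
__#
After rotation 3 (CCW):
##
#_
#_
After rotation 4 (CW):
###
__#
After rotation 5 (CCW):
##
#_
#_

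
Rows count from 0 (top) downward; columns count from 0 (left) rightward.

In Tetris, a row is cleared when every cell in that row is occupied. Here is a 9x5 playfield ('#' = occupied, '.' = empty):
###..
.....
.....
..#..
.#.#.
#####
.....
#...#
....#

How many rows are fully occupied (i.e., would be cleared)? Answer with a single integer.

Check each row:
  row 0: 2 empty cells -> not full
  row 1: 5 empty cells -> not full
  row 2: 5 empty cells -> not full
  row 3: 4 empty cells -> not full
  row 4: 3 empty cells -> not full
  row 5: 0 empty cells -> FULL (clear)
  row 6: 5 empty cells -> not full
  row 7: 3 empty cells -> not full
  row 8: 4 empty cells -> not full
Total rows cleared: 1

Answer: 1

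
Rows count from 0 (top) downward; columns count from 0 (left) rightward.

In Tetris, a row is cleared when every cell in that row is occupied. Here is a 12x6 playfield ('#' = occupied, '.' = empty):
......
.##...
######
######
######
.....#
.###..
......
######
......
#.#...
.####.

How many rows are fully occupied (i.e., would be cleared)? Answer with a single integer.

Answer: 4

Derivation:
Check each row:
  row 0: 6 empty cells -> not full
  row 1: 4 empty cells -> not full
  row 2: 0 empty cells -> FULL (clear)
  row 3: 0 empty cells -> FULL (clear)
  row 4: 0 empty cells -> FULL (clear)
  row 5: 5 empty cells -> not full
  row 6: 3 empty cells -> not full
  row 7: 6 empty cells -> not full
  row 8: 0 empty cells -> FULL (clear)
  row 9: 6 empty cells -> not full
  row 10: 4 empty cells -> not full
  row 11: 2 empty cells -> not full
Total rows cleared: 4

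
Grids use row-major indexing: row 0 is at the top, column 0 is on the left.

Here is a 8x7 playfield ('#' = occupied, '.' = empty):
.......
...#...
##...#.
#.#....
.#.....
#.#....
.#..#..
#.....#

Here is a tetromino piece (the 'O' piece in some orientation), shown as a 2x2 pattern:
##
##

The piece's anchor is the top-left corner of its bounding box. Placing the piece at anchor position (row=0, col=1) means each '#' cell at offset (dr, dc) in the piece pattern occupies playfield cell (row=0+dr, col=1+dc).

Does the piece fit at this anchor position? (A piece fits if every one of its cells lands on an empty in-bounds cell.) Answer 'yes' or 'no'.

Check each piece cell at anchor (0, 1):
  offset (0,0) -> (0,1): empty -> OK
  offset (0,1) -> (0,2): empty -> OK
  offset (1,0) -> (1,1): empty -> OK
  offset (1,1) -> (1,2): empty -> OK
All cells valid: yes

Answer: yes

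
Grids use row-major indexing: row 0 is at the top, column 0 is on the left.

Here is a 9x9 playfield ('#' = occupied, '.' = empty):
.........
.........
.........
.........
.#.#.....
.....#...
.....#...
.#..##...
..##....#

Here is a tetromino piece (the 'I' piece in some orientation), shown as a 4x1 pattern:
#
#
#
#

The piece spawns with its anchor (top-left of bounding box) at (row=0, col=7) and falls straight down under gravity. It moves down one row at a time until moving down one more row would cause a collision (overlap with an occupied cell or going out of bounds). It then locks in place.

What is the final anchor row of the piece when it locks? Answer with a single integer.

Answer: 5

Derivation:
Spawn at (row=0, col=7). Try each row:
  row 0: fits
  row 1: fits
  row 2: fits
  row 3: fits
  row 4: fits
  row 5: fits
  row 6: blocked -> lock at row 5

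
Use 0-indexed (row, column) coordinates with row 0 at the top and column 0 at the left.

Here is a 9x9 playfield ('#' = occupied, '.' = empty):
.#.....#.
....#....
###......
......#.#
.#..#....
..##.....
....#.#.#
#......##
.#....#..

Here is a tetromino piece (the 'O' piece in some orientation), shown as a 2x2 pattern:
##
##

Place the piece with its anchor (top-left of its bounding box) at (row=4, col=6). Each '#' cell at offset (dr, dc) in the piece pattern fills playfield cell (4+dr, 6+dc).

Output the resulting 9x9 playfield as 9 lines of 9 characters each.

Fill (4+0,6+0) = (4,6)
Fill (4+0,6+1) = (4,7)
Fill (4+1,6+0) = (5,6)
Fill (4+1,6+1) = (5,7)

Answer: .#.....#.
....#....
###......
......#.#
.#..#.##.
..##..##.
....#.#.#
#......##
.#....#..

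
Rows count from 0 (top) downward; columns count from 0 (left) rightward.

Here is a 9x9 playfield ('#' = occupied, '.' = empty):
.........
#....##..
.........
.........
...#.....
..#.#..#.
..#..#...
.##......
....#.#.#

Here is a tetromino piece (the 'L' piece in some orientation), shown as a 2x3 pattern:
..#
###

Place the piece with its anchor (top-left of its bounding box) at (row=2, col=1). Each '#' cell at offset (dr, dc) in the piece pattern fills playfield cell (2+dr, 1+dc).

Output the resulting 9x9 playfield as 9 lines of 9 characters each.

Fill (2+0,1+2) = (2,3)
Fill (2+1,1+0) = (3,1)
Fill (2+1,1+1) = (3,2)
Fill (2+1,1+2) = (3,3)

Answer: .........
#....##..
...#.....
.###.....
...#.....
..#.#..#.
..#..#...
.##......
....#.#.#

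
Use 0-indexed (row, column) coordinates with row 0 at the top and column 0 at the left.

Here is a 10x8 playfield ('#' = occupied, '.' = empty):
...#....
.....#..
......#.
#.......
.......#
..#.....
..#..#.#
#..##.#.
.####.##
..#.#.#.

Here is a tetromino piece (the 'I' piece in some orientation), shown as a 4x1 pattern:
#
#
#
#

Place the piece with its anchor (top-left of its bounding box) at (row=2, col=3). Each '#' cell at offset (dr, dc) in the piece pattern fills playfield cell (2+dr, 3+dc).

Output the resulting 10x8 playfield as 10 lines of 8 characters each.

Answer: ...#....
.....#..
...#..#.
#..#....
...#...#
..##....
..#..#.#
#..##.#.
.####.##
..#.#.#.

Derivation:
Fill (2+0,3+0) = (2,3)
Fill (2+1,3+0) = (3,3)
Fill (2+2,3+0) = (4,3)
Fill (2+3,3+0) = (5,3)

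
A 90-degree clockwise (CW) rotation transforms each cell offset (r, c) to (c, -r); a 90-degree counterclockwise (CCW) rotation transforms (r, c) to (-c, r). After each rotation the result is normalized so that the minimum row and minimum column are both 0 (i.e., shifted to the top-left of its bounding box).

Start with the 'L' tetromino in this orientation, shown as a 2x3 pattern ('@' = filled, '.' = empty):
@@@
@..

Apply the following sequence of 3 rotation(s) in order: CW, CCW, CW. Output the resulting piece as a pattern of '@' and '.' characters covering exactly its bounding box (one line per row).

Answer: @@
.@
.@

Derivation:
Start:
@@@
@..
After rotation 1 (CW):
@@
.@
.@
After rotation 2 (CCW):
@@@
@..
After rotation 3 (CW):
@@
.@
.@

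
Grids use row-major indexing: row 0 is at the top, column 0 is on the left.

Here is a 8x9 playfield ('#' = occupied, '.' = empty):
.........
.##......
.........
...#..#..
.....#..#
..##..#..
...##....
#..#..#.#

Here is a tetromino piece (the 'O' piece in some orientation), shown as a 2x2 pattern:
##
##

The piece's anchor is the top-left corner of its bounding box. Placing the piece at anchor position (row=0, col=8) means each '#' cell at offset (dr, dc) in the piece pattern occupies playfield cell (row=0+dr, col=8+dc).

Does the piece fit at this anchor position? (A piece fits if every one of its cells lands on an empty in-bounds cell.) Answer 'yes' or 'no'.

Check each piece cell at anchor (0, 8):
  offset (0,0) -> (0,8): empty -> OK
  offset (0,1) -> (0,9): out of bounds -> FAIL
  offset (1,0) -> (1,8): empty -> OK
  offset (1,1) -> (1,9): out of bounds -> FAIL
All cells valid: no

Answer: no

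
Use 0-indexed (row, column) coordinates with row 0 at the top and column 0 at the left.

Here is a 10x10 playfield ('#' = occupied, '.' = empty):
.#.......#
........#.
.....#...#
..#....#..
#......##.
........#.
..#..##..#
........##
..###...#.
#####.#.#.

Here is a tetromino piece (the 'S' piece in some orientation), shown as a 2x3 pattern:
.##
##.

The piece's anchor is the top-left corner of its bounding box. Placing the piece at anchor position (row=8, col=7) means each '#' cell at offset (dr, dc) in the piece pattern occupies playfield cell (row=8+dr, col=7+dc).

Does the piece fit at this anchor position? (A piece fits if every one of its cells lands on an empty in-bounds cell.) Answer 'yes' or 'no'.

Check each piece cell at anchor (8, 7):
  offset (0,1) -> (8,8): occupied ('#') -> FAIL
  offset (0,2) -> (8,9): empty -> OK
  offset (1,0) -> (9,7): empty -> OK
  offset (1,1) -> (9,8): occupied ('#') -> FAIL
All cells valid: no

Answer: no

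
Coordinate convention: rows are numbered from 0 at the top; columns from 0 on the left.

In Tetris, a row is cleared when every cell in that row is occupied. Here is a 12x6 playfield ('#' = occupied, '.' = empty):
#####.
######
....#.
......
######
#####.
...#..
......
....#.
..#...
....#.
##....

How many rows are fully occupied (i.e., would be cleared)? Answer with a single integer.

Check each row:
  row 0: 1 empty cell -> not full
  row 1: 0 empty cells -> FULL (clear)
  row 2: 5 empty cells -> not full
  row 3: 6 empty cells -> not full
  row 4: 0 empty cells -> FULL (clear)
  row 5: 1 empty cell -> not full
  row 6: 5 empty cells -> not full
  row 7: 6 empty cells -> not full
  row 8: 5 empty cells -> not full
  row 9: 5 empty cells -> not full
  row 10: 5 empty cells -> not full
  row 11: 4 empty cells -> not full
Total rows cleared: 2

Answer: 2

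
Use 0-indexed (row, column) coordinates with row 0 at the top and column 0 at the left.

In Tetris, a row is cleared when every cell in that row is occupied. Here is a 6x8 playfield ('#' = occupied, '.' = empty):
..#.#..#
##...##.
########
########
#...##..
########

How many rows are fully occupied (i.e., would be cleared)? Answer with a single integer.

Check each row:
  row 0: 5 empty cells -> not full
  row 1: 4 empty cells -> not full
  row 2: 0 empty cells -> FULL (clear)
  row 3: 0 empty cells -> FULL (clear)
  row 4: 5 empty cells -> not full
  row 5: 0 empty cells -> FULL (clear)
Total rows cleared: 3

Answer: 3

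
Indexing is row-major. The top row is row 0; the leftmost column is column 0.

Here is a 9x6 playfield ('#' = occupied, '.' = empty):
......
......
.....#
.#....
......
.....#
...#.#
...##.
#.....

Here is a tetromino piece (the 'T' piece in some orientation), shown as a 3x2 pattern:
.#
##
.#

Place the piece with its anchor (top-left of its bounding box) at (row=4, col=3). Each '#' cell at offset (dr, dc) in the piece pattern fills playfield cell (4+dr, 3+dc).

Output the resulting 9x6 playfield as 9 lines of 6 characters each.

Answer: ......
......
.....#
.#....
....#.
...###
...###
...##.
#.....

Derivation:
Fill (4+0,3+1) = (4,4)
Fill (4+1,3+0) = (5,3)
Fill (4+1,3+1) = (5,4)
Fill (4+2,3+1) = (6,4)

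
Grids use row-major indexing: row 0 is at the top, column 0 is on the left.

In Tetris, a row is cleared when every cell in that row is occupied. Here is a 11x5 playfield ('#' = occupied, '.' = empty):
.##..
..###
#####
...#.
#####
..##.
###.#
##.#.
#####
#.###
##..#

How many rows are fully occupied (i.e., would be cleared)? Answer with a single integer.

Check each row:
  row 0: 3 empty cells -> not full
  row 1: 2 empty cells -> not full
  row 2: 0 empty cells -> FULL (clear)
  row 3: 4 empty cells -> not full
  row 4: 0 empty cells -> FULL (clear)
  row 5: 3 empty cells -> not full
  row 6: 1 empty cell -> not full
  row 7: 2 empty cells -> not full
  row 8: 0 empty cells -> FULL (clear)
  row 9: 1 empty cell -> not full
  row 10: 2 empty cells -> not full
Total rows cleared: 3

Answer: 3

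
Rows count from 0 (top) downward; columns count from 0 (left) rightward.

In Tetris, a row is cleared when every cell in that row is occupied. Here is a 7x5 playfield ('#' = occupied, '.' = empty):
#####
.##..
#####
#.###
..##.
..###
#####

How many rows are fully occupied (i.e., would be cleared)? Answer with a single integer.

Check each row:
  row 0: 0 empty cells -> FULL (clear)
  row 1: 3 empty cells -> not full
  row 2: 0 empty cells -> FULL (clear)
  row 3: 1 empty cell -> not full
  row 4: 3 empty cells -> not full
  row 5: 2 empty cells -> not full
  row 6: 0 empty cells -> FULL (clear)
Total rows cleared: 3

Answer: 3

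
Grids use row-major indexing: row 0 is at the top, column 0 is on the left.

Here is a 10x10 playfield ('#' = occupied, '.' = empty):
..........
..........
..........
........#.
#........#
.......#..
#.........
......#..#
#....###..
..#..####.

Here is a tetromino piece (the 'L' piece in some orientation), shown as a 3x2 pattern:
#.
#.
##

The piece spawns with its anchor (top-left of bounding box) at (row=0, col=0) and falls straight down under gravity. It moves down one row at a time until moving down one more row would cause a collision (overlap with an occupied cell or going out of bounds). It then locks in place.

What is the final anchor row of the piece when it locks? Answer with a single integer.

Answer: 1

Derivation:
Spawn at (row=0, col=0). Try each row:
  row 0: fits
  row 1: fits
  row 2: blocked -> lock at row 1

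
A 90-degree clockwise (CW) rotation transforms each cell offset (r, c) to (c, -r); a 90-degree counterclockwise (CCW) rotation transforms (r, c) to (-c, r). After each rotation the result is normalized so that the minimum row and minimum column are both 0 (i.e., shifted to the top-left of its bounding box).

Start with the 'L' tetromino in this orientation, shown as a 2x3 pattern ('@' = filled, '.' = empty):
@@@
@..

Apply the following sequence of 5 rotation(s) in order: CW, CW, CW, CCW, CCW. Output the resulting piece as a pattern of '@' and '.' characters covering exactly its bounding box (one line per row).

Answer: @@
.@
.@

Derivation:
Start:
@@@
@..
After rotation 1 (CW):
@@
.@
.@
After rotation 2 (CW):
..@
@@@
After rotation 3 (CW):
@.
@.
@@
After rotation 4 (CCW):
..@
@@@
After rotation 5 (CCW):
@@
.@
.@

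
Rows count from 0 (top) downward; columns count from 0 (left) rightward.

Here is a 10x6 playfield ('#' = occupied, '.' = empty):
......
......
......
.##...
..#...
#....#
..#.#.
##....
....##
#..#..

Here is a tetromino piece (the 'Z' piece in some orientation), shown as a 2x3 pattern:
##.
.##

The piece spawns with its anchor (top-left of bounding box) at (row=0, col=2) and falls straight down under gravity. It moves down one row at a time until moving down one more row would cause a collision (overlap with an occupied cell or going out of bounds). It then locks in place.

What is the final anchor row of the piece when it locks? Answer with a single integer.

Spawn at (row=0, col=2). Try each row:
  row 0: fits
  row 1: fits
  row 2: fits
  row 3: blocked -> lock at row 2

Answer: 2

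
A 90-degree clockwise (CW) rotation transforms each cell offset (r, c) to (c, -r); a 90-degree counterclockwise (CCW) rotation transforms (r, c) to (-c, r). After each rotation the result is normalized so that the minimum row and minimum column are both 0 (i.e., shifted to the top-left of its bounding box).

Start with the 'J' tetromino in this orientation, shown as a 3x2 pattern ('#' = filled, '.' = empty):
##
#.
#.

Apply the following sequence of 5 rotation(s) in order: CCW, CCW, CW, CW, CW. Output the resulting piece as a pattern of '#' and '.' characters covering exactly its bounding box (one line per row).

Answer: ###
..#

Derivation:
Start:
##
#.
#.
After rotation 1 (CCW):
#..
###
After rotation 2 (CCW):
.#
.#
##
After rotation 3 (CW):
#..
###
After rotation 4 (CW):
##
#.
#.
After rotation 5 (CW):
###
..#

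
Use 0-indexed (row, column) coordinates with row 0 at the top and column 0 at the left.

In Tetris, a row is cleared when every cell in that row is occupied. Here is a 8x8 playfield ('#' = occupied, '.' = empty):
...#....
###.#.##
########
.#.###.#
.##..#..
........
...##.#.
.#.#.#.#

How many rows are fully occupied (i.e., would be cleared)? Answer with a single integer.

Answer: 1

Derivation:
Check each row:
  row 0: 7 empty cells -> not full
  row 1: 2 empty cells -> not full
  row 2: 0 empty cells -> FULL (clear)
  row 3: 3 empty cells -> not full
  row 4: 5 empty cells -> not full
  row 5: 8 empty cells -> not full
  row 6: 5 empty cells -> not full
  row 7: 4 empty cells -> not full
Total rows cleared: 1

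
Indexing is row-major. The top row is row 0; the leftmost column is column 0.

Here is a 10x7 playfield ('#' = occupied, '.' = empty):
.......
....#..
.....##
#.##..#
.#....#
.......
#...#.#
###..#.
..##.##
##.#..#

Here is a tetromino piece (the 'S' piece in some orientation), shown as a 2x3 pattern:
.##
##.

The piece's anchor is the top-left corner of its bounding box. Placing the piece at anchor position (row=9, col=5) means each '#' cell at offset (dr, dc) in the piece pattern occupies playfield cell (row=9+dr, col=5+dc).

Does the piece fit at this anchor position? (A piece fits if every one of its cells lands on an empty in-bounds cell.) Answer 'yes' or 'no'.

Answer: no

Derivation:
Check each piece cell at anchor (9, 5):
  offset (0,1) -> (9,6): occupied ('#') -> FAIL
  offset (0,2) -> (9,7): out of bounds -> FAIL
  offset (1,0) -> (10,5): out of bounds -> FAIL
  offset (1,1) -> (10,6): out of bounds -> FAIL
All cells valid: no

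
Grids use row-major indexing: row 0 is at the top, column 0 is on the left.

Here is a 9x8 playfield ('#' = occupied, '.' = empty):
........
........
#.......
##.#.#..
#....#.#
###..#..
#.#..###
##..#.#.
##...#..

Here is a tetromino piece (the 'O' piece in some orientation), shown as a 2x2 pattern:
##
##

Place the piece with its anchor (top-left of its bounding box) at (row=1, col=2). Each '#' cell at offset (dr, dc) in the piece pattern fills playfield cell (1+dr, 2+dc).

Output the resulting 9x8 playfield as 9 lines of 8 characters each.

Answer: ........
..##....
#.##....
##.#.#..
#....#.#
###..#..
#.#..###
##..#.#.
##...#..

Derivation:
Fill (1+0,2+0) = (1,2)
Fill (1+0,2+1) = (1,3)
Fill (1+1,2+0) = (2,2)
Fill (1+1,2+1) = (2,3)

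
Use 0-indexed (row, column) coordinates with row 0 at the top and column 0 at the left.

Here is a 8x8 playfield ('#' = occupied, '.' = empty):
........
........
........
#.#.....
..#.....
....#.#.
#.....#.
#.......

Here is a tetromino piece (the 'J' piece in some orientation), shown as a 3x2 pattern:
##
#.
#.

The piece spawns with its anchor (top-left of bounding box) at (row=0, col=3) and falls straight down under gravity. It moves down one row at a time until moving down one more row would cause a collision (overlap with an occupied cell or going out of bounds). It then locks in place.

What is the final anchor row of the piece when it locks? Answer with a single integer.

Spawn at (row=0, col=3). Try each row:
  row 0: fits
  row 1: fits
  row 2: fits
  row 3: fits
  row 4: fits
  row 5: blocked -> lock at row 4

Answer: 4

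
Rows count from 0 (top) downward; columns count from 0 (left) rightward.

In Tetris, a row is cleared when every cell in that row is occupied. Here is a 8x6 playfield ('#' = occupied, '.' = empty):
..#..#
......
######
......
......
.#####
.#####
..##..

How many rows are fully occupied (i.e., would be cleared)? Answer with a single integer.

Check each row:
  row 0: 4 empty cells -> not full
  row 1: 6 empty cells -> not full
  row 2: 0 empty cells -> FULL (clear)
  row 3: 6 empty cells -> not full
  row 4: 6 empty cells -> not full
  row 5: 1 empty cell -> not full
  row 6: 1 empty cell -> not full
  row 7: 4 empty cells -> not full
Total rows cleared: 1

Answer: 1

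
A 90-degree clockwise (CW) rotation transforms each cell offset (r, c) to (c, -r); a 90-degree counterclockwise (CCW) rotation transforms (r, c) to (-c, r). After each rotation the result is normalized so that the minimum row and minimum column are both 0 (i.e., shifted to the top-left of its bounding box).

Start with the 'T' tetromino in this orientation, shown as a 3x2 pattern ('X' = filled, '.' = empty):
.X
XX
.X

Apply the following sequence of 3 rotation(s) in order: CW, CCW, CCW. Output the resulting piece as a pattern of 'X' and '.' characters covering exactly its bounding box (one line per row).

Start:
.X
XX
.X
After rotation 1 (CW):
.X.
XXX
After rotation 2 (CCW):
.X
XX
.X
After rotation 3 (CCW):
XXX
.X.

Answer: XXX
.X.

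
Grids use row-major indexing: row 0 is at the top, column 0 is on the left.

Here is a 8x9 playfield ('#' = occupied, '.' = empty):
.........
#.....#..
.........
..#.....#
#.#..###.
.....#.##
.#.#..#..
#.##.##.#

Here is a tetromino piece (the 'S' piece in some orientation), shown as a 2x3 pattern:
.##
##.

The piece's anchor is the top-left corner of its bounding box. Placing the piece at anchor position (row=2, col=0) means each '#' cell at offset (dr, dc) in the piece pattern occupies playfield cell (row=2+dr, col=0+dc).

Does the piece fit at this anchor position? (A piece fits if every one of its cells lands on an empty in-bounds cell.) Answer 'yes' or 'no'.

Answer: yes

Derivation:
Check each piece cell at anchor (2, 0):
  offset (0,1) -> (2,1): empty -> OK
  offset (0,2) -> (2,2): empty -> OK
  offset (1,0) -> (3,0): empty -> OK
  offset (1,1) -> (3,1): empty -> OK
All cells valid: yes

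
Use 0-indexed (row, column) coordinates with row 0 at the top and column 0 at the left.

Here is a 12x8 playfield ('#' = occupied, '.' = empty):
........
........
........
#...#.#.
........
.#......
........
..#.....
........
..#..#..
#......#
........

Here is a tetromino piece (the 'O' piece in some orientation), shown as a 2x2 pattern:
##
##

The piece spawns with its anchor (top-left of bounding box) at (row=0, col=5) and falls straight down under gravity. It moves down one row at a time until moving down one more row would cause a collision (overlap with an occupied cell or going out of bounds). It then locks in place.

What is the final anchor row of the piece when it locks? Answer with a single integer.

Spawn at (row=0, col=5). Try each row:
  row 0: fits
  row 1: fits
  row 2: blocked -> lock at row 1

Answer: 1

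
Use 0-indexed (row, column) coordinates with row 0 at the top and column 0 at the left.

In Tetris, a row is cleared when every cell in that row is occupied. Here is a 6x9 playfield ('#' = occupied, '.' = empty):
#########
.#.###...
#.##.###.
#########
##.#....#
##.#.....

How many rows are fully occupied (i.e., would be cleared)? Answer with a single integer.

Answer: 2

Derivation:
Check each row:
  row 0: 0 empty cells -> FULL (clear)
  row 1: 5 empty cells -> not full
  row 2: 3 empty cells -> not full
  row 3: 0 empty cells -> FULL (clear)
  row 4: 5 empty cells -> not full
  row 5: 6 empty cells -> not full
Total rows cleared: 2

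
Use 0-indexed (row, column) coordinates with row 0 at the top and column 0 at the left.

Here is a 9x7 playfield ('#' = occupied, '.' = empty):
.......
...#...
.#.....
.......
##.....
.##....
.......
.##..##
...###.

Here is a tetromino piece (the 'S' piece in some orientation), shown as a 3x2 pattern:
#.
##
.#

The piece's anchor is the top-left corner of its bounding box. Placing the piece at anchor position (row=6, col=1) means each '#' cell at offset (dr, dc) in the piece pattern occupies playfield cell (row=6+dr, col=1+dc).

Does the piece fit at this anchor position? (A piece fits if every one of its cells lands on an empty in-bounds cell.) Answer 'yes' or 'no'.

Answer: no

Derivation:
Check each piece cell at anchor (6, 1):
  offset (0,0) -> (6,1): empty -> OK
  offset (1,0) -> (7,1): occupied ('#') -> FAIL
  offset (1,1) -> (7,2): occupied ('#') -> FAIL
  offset (2,1) -> (8,2): empty -> OK
All cells valid: no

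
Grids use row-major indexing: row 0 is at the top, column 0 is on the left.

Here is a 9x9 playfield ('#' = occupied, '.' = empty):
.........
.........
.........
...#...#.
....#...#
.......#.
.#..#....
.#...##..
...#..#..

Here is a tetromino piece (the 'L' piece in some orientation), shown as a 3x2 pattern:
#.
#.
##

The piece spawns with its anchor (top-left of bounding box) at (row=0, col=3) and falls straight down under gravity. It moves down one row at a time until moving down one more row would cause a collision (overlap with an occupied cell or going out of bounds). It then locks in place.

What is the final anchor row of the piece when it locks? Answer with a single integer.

Spawn at (row=0, col=3). Try each row:
  row 0: fits
  row 1: blocked -> lock at row 0

Answer: 0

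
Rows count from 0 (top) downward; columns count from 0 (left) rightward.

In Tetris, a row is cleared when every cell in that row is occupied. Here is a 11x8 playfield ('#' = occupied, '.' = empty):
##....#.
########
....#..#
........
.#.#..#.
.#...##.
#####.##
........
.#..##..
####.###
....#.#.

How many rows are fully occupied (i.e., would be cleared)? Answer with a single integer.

Check each row:
  row 0: 5 empty cells -> not full
  row 1: 0 empty cells -> FULL (clear)
  row 2: 6 empty cells -> not full
  row 3: 8 empty cells -> not full
  row 4: 5 empty cells -> not full
  row 5: 5 empty cells -> not full
  row 6: 1 empty cell -> not full
  row 7: 8 empty cells -> not full
  row 8: 5 empty cells -> not full
  row 9: 1 empty cell -> not full
  row 10: 6 empty cells -> not full
Total rows cleared: 1

Answer: 1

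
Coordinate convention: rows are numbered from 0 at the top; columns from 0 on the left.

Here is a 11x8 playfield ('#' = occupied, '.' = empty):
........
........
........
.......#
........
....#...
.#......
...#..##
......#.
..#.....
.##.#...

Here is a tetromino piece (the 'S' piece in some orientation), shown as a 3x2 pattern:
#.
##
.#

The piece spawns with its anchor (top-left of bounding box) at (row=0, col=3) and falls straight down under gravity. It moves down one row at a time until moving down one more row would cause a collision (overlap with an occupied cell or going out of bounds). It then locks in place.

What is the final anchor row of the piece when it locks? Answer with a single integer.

Spawn at (row=0, col=3). Try each row:
  row 0: fits
  row 1: fits
  row 2: fits
  row 3: blocked -> lock at row 2

Answer: 2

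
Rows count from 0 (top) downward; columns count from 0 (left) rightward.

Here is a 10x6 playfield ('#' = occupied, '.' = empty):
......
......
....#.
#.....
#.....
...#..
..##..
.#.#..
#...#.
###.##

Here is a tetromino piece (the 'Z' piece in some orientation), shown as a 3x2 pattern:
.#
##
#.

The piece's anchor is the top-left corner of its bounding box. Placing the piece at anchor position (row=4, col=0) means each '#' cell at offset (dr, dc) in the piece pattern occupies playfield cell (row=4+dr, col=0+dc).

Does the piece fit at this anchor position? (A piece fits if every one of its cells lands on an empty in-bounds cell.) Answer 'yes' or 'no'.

Check each piece cell at anchor (4, 0):
  offset (0,1) -> (4,1): empty -> OK
  offset (1,0) -> (5,0): empty -> OK
  offset (1,1) -> (5,1): empty -> OK
  offset (2,0) -> (6,0): empty -> OK
All cells valid: yes

Answer: yes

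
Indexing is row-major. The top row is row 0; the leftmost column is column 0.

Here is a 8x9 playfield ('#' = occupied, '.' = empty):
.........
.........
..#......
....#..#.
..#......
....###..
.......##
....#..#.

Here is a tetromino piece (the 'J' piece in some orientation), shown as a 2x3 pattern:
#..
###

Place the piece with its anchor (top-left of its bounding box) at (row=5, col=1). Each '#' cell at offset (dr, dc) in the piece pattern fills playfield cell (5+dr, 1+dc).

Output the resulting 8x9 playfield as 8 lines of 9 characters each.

Fill (5+0,1+0) = (5,1)
Fill (5+1,1+0) = (6,1)
Fill (5+1,1+1) = (6,2)
Fill (5+1,1+2) = (6,3)

Answer: .........
.........
..#......
....#..#.
..#......
.#..###..
.###...##
....#..#.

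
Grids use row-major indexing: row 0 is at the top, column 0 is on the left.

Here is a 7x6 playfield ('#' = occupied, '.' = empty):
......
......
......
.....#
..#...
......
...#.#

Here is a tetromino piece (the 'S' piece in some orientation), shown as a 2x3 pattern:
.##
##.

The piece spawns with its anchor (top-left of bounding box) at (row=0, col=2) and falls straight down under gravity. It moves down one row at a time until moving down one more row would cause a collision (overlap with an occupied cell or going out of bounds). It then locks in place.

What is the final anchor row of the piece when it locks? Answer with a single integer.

Answer: 2

Derivation:
Spawn at (row=0, col=2). Try each row:
  row 0: fits
  row 1: fits
  row 2: fits
  row 3: blocked -> lock at row 2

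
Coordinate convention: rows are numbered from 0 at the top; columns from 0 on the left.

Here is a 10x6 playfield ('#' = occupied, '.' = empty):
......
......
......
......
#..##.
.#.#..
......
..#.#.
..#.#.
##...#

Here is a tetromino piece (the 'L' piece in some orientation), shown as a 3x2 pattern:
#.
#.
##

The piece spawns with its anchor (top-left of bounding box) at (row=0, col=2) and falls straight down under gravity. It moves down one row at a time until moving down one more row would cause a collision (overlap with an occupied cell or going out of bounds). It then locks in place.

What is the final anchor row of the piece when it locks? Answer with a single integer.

Spawn at (row=0, col=2). Try each row:
  row 0: fits
  row 1: fits
  row 2: blocked -> lock at row 1

Answer: 1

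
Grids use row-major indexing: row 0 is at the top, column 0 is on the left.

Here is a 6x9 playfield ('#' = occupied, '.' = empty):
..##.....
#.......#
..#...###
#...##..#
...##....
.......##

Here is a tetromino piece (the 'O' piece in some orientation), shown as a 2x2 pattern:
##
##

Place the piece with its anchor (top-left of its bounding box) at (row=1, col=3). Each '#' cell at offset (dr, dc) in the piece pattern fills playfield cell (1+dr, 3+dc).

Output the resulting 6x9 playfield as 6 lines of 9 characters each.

Fill (1+0,3+0) = (1,3)
Fill (1+0,3+1) = (1,4)
Fill (1+1,3+0) = (2,3)
Fill (1+1,3+1) = (2,4)

Answer: ..##.....
#..##...#
..###.###
#...##..#
...##....
.......##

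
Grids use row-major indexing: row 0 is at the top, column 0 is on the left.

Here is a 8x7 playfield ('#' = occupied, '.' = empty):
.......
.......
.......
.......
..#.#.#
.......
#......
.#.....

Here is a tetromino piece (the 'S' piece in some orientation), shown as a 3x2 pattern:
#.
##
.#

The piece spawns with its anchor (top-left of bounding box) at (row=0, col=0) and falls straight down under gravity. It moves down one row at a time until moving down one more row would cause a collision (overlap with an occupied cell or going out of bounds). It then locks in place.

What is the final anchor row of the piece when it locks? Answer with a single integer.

Answer: 4

Derivation:
Spawn at (row=0, col=0). Try each row:
  row 0: fits
  row 1: fits
  row 2: fits
  row 3: fits
  row 4: fits
  row 5: blocked -> lock at row 4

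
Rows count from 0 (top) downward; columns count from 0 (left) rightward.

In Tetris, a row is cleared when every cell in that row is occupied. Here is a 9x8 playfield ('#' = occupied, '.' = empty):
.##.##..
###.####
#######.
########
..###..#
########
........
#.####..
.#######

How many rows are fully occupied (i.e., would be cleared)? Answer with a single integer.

Answer: 2

Derivation:
Check each row:
  row 0: 4 empty cells -> not full
  row 1: 1 empty cell -> not full
  row 2: 1 empty cell -> not full
  row 3: 0 empty cells -> FULL (clear)
  row 4: 4 empty cells -> not full
  row 5: 0 empty cells -> FULL (clear)
  row 6: 8 empty cells -> not full
  row 7: 3 empty cells -> not full
  row 8: 1 empty cell -> not full
Total rows cleared: 2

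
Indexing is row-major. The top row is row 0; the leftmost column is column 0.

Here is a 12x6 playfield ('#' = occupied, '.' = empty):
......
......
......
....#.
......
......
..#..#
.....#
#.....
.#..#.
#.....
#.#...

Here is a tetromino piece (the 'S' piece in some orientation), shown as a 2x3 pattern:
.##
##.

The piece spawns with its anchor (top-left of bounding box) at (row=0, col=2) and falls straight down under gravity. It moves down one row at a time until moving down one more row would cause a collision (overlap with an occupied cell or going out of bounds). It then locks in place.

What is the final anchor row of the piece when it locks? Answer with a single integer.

Answer: 2

Derivation:
Spawn at (row=0, col=2). Try each row:
  row 0: fits
  row 1: fits
  row 2: fits
  row 3: blocked -> lock at row 2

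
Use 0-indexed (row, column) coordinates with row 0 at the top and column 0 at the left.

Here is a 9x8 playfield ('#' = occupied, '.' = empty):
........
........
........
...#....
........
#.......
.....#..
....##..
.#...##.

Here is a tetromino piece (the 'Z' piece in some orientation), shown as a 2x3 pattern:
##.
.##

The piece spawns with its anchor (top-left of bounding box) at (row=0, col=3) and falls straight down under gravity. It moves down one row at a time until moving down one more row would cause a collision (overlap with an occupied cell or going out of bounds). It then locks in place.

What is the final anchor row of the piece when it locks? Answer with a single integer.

Spawn at (row=0, col=3). Try each row:
  row 0: fits
  row 1: fits
  row 2: fits
  row 3: blocked -> lock at row 2

Answer: 2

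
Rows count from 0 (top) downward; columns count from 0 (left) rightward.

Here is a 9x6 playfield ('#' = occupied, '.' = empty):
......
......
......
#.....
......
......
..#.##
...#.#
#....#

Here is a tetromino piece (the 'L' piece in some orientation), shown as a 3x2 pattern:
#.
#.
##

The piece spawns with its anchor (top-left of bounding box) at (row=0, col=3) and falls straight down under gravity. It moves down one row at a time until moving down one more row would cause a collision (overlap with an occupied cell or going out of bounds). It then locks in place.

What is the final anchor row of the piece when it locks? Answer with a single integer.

Spawn at (row=0, col=3). Try each row:
  row 0: fits
  row 1: fits
  row 2: fits
  row 3: fits
  row 4: blocked -> lock at row 3

Answer: 3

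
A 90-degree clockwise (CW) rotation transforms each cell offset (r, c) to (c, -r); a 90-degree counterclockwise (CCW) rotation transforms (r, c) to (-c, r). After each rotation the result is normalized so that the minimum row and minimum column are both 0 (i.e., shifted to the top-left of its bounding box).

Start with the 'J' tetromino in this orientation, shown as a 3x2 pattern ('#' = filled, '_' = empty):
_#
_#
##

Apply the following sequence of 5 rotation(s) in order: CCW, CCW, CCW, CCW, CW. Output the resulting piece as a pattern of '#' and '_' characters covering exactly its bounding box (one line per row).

Start:
_#
_#
##
After rotation 1 (CCW):
###
__#
After rotation 2 (CCW):
##
#_
#_
After rotation 3 (CCW):
#__
###
After rotation 4 (CCW):
_#
_#
##
After rotation 5 (CW):
#__
###

Answer: #__
###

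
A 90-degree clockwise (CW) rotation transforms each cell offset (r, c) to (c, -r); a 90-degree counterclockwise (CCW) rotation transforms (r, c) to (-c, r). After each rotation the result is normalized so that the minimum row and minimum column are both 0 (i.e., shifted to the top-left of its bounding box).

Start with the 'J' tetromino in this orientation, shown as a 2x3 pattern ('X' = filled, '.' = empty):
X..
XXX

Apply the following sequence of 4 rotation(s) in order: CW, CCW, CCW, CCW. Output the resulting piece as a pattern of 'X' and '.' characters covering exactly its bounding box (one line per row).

Answer: XXX
..X

Derivation:
Start:
X..
XXX
After rotation 1 (CW):
XX
X.
X.
After rotation 2 (CCW):
X..
XXX
After rotation 3 (CCW):
.X
.X
XX
After rotation 4 (CCW):
XXX
..X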